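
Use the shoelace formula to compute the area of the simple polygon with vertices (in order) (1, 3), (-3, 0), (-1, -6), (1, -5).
Area = 23

Shoelace formula: Area = (1/2) |Σ_i (x_i · y_{i+1} − x_{i+1} · y_i)| (indices mod n). Compute each cross term:
  (1)(0) − (-3)(3) = 9
  (-3)(-6) − (-1)(0) = 18
  (-1)(-5) − (1)(-6) = 11
  (1)(3) − (1)(-5) = 8
Sum = 46, so (signed) Area = 46/2 = 23, |Area| = 23.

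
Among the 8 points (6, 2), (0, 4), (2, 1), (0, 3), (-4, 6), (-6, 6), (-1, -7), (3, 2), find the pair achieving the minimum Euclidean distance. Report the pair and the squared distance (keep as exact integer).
Pair = ((0, 4), (0, 3)); squared distance = 1

Compute all C(8, 2) = 28 pairwise squared distances (x_i − x_j)² + (y_i − y_j)². The minimum is 1, attained by the pair ((0, 4), (0, 3)).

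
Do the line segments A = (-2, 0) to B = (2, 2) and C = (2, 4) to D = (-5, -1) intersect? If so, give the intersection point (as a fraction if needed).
No (intersection of containing lines falls outside at least one segment)

Parametrize and solve: t = -4/3, s = 4/3. At least one of these is outside [0, 1], so the segments do not intersect.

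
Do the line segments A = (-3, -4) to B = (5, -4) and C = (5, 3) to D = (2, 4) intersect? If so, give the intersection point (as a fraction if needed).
No (intersection of containing lines falls outside at least one segment)

Parametrize and solve: t = 29/8, s = -7. At least one of these is outside [0, 1], so the segments do not intersect.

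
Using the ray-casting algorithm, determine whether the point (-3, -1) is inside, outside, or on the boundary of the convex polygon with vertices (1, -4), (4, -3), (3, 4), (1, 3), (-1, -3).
The point (-3, -1) lies strictly outside the polygon

Cast a horizontal ray to the right from the query point and count how many polygon edges it crosses (each edge strictly once or zero times, handled with the usual half-open convention). 
Parity of crossings → even ⇒ outside.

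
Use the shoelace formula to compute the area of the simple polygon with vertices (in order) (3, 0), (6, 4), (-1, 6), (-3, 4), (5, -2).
Area = 29

Shoelace formula: Area = (1/2) |Σ_i (x_i · y_{i+1} − x_{i+1} · y_i)| (indices mod n). Compute each cross term:
  (3)(4) − (6)(0) = 12
  (6)(6) − (-1)(4) = 40
  (-1)(4) − (-3)(6) = 14
  (-3)(-2) − (5)(4) = -14
  (5)(0) − (3)(-2) = 6
Sum = 58, so (signed) Area = 58/2 = 29, |Area| = 29.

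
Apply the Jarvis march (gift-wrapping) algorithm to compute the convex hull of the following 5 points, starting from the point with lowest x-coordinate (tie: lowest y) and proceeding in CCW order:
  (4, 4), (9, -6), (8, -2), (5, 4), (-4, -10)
Hull (CCW) = [(-4, -10), (9, -6), (8, -2), (5, 4), (4, 4)]

Jarvis march: at each step, from the current hull vertex p, select the next vertex q as the point such that every other point lies strictly to the left of (or on) the directed line p → q. (Equivalently: for every other point r, the cross product (q − p) × (r − p) ≥ 0.)
Starting point (lowest x, tie lowest y): (-4, -10). Wrap until returning to start. Resulting hull: (-4, -10), (9, -6), (8, -2), (5, 4), (4, 4).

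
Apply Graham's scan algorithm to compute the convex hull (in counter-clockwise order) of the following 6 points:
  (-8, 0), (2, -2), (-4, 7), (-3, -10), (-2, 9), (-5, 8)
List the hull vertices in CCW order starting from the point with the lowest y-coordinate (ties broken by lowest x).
Hull (CCW) = [(-3, -10), (2, -2), (-2, 9), (-5, 8), (-8, 0)]

Graham scan procedure:
  1. Find the pivot p₀ = point with lowest y (tie → lowest x): (-3, -10).
  2. Sort the remaining points by polar angle around p₀.
  3. Walk through sorted points, maintaining a stack; pop the top while the last three entries make a non-left turn (cross product ≤ 0).
  4. Final stack is the convex hull in CCW order: (-3, -10), (2, -2), (-2, 9), (-5, 8), (-8, 0).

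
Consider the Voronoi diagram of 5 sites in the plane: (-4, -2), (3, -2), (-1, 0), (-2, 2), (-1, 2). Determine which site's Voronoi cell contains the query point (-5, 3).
Nearest site = (-2, 2)

The Voronoi cell of site s contains exactly those query points closer to s than to any other site. Compute squared distances from q = (-5, 3) to each site:
  (-2 − -5)² + (2 − 3)² = 10
  (-1 − -5)² + (2 − 3)² = 17
  (-1 − -5)² + (0 − 3)² = 25
  (-4 − -5)² + (-2 − 3)² = 26
  (3 − -5)² + (-2 − 3)² = 89
Minimum is attained by (-2, 2), so q lies in its Voronoi cell.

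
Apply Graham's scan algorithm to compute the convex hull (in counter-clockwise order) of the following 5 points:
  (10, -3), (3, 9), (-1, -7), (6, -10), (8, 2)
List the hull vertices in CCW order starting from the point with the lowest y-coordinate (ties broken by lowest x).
Hull (CCW) = [(6, -10), (10, -3), (8, 2), (3, 9), (-1, -7)]

Graham scan procedure:
  1. Find the pivot p₀ = point with lowest y (tie → lowest x): (6, -10).
  2. Sort the remaining points by polar angle around p₀.
  3. Walk through sorted points, maintaining a stack; pop the top while the last three entries make a non-left turn (cross product ≤ 0).
  4. Final stack is the convex hull in CCW order: (6, -10), (10, -3), (8, 2), (3, 9), (-1, -7).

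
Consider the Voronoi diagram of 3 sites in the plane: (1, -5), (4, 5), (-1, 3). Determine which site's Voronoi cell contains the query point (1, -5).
Nearest site = (1, -5)

The Voronoi cell of site s contains exactly those query points closer to s than to any other site. Compute squared distances from q = (1, -5) to each site:
  (1 − 1)² + (-5 − -5)² = 0
  (-1 − 1)² + (3 − -5)² = 68
  (4 − 1)² + (5 − -5)² = 109
Minimum is attained by (1, -5), so q lies in its Voronoi cell.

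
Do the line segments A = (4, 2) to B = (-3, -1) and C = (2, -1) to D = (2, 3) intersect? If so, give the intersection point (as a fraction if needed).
Yes; intersection at (2, 8/7) (t = 2/7 on AB, s = 15/28 on CD)

Parametrize AB as A + t(B − A) = (4 + -7 t, 2 + -3 t) and CD as C + s(D − C) = (2 + 0 s, -1 + 4 s). Solve the linear system for (t, s). Determinant = 28 ≠ 0, so a unique intersection of the containing lines exists. Solution: t = 2/7, s = 15/28 — both in [0, 1], so the segments cross. Intersection point: (2, 8/7).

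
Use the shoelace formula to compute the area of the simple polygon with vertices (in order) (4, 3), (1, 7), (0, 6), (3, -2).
Area = 15

Shoelace formula: Area = (1/2) |Σ_i (x_i · y_{i+1} − x_{i+1} · y_i)| (indices mod n). Compute each cross term:
  (4)(7) − (1)(3) = 25
  (1)(6) − (0)(7) = 6
  (0)(-2) − (3)(6) = -18
  (3)(3) − (4)(-2) = 17
Sum = 30, so (signed) Area = 30/2 = 15, |Area| = 15.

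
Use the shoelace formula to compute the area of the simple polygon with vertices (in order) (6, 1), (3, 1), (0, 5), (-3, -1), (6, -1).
Area = 27

Shoelace formula: Area = (1/2) |Σ_i (x_i · y_{i+1} − x_{i+1} · y_i)| (indices mod n). Compute each cross term:
  (6)(1) − (3)(1) = 3
  (3)(5) − (0)(1) = 15
  (0)(-1) − (-3)(5) = 15
  (-3)(-1) − (6)(-1) = 9
  (6)(1) − (6)(-1) = 12
Sum = 54, so (signed) Area = 54/2 = 27, |Area| = 27.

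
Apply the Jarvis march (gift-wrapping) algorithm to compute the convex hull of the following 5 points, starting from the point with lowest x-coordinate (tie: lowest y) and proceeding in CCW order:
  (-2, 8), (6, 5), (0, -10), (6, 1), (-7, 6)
Hull (CCW) = [(-7, 6), (0, -10), (6, 1), (6, 5), (-2, 8)]

Jarvis march: at each step, from the current hull vertex p, select the next vertex q as the point such that every other point lies strictly to the left of (or on) the directed line p → q. (Equivalently: for every other point r, the cross product (q − p) × (r − p) ≥ 0.)
Starting point (lowest x, tie lowest y): (-7, 6). Wrap until returning to start. Resulting hull: (-7, 6), (0, -10), (6, 1), (6, 5), (-2, 8).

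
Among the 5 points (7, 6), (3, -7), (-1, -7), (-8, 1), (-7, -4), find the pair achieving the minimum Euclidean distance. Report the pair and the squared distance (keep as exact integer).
Pair = ((3, -7), (-1, -7)); squared distance = 16

Compute all C(5, 2) = 10 pairwise squared distances (x_i − x_j)² + (y_i − y_j)². The minimum is 16, attained by the pair ((3, -7), (-1, -7)).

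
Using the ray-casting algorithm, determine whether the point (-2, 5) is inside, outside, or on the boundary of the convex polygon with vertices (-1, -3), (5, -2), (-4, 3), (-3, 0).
The point (-2, 5) lies strictly outside the polygon

Cast a horizontal ray to the right from the query point and count how many polygon edges it crosses (each edge strictly once or zero times, handled with the usual half-open convention). 
Parity of crossings → even ⇒ outside.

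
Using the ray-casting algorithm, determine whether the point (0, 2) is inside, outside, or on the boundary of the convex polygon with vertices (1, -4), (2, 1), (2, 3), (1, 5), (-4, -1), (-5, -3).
The point (0, 2) lies strictly inside the polygon

Cast a horizontal ray to the right from the query point and count how many polygon edges it crosses (each edge strictly once or zero times, handled with the usual half-open convention). 
Parity of crossings → odd ⇒ inside.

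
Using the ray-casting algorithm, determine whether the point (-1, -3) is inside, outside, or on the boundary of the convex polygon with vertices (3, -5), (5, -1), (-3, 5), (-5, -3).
The point (-1, -3) lies strictly inside the polygon

Cast a horizontal ray to the right from the query point and count how many polygon edges it crosses (each edge strictly once or zero times, handled with the usual half-open convention). 
Parity of crossings → odd ⇒ inside.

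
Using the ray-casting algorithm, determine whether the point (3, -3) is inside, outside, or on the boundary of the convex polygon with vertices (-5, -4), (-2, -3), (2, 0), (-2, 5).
The point (3, -3) lies strictly outside the polygon

Cast a horizontal ray to the right from the query point and count how many polygon edges it crosses (each edge strictly once or zero times, handled with the usual half-open convention). 
Parity of crossings → even ⇒ outside.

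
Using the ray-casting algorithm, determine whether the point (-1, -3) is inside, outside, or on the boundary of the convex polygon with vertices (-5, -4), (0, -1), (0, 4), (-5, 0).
The point (-1, -3) lies strictly outside the polygon

Cast a horizontal ray to the right from the query point and count how many polygon edges it crosses (each edge strictly once or zero times, handled with the usual half-open convention). 
Parity of crossings → even ⇒ outside.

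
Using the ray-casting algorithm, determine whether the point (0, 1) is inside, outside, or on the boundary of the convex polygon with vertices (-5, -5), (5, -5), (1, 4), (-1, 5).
The point (0, 1) lies strictly inside the polygon

Cast a horizontal ray to the right from the query point and count how many polygon edges it crosses (each edge strictly once or zero times, handled with the usual half-open convention). 
Parity of crossings → odd ⇒ inside.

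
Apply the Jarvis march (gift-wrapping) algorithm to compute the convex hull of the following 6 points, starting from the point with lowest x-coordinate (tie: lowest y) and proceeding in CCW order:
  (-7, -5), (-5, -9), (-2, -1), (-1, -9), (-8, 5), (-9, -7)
Hull (CCW) = [(-9, -7), (-5, -9), (-1, -9), (-2, -1), (-8, 5)]

Jarvis march: at each step, from the current hull vertex p, select the next vertex q as the point such that every other point lies strictly to the left of (or on) the directed line p → q. (Equivalently: for every other point r, the cross product (q − p) × (r − p) ≥ 0.)
Starting point (lowest x, tie lowest y): (-9, -7). Wrap until returning to start. Resulting hull: (-9, -7), (-5, -9), (-1, -9), (-2, -1), (-8, 5).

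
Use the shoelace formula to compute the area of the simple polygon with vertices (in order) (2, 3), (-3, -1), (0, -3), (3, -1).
Area = 18

Shoelace formula: Area = (1/2) |Σ_i (x_i · y_{i+1} − x_{i+1} · y_i)| (indices mod n). Compute each cross term:
  (2)(-1) − (-3)(3) = 7
  (-3)(-3) − (0)(-1) = 9
  (0)(-1) − (3)(-3) = 9
  (3)(3) − (2)(-1) = 11
Sum = 36, so (signed) Area = 36/2 = 18, |Area| = 18.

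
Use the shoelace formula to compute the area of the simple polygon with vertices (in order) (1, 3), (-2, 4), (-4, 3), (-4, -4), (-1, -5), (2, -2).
Area = 42

Shoelace formula: Area = (1/2) |Σ_i (x_i · y_{i+1} − x_{i+1} · y_i)| (indices mod n). Compute each cross term:
  (1)(4) − (-2)(3) = 10
  (-2)(3) − (-4)(4) = 10
  (-4)(-4) − (-4)(3) = 28
  (-4)(-5) − (-1)(-4) = 16
  (-1)(-2) − (2)(-5) = 12
  (2)(3) − (1)(-2) = 8
Sum = 84, so (signed) Area = 84/2 = 42, |Area| = 42.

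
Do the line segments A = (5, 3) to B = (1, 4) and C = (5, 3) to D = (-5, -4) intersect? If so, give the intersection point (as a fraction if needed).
Yes; intersection at (5, 3) (t = 0 on AB, s = 0 on CD)

Parametrize AB as A + t(B − A) = (5 + -4 t, 3 + 1 t) and CD as C + s(D − C) = (5 + -10 s, 3 + -7 s). Solve the linear system for (t, s). Determinant = -38 ≠ 0, so a unique intersection of the containing lines exists. Solution: t = 0, s = 0 — both in [0, 1], so the segments cross. Intersection point: (5, 3).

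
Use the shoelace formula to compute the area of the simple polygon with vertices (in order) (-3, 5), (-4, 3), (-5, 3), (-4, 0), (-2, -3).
Area = 19/2

Shoelace formula: Area = (1/2) |Σ_i (x_i · y_{i+1} − x_{i+1} · y_i)| (indices mod n). Compute each cross term:
  (-3)(3) − (-4)(5) = 11
  (-4)(3) − (-5)(3) = 3
  (-5)(0) − (-4)(3) = 12
  (-4)(-3) − (-2)(0) = 12
  (-2)(5) − (-3)(-3) = -19
Sum = 19, so (signed) Area = 19/2 = 19/2, |Area| = 19/2.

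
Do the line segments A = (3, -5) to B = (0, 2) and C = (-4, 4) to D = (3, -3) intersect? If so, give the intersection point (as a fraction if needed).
Yes; intersection at (3/2, -3/2) (t = 1/2 on AB, s = 11/14 on CD)

Parametrize AB as A + t(B − A) = (3 + -3 t, -5 + 7 t) and CD as C + s(D − C) = (-4 + 7 s, 4 + -7 s). Solve the linear system for (t, s). Determinant = 28 ≠ 0, so a unique intersection of the containing lines exists. Solution: t = 1/2, s = 11/14 — both in [0, 1], so the segments cross. Intersection point: (3/2, -3/2).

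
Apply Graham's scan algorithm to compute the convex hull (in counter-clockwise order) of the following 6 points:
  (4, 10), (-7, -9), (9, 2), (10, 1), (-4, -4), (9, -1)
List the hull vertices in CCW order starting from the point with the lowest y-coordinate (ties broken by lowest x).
Hull (CCW) = [(-7, -9), (9, -1), (10, 1), (4, 10)]

Graham scan procedure:
  1. Find the pivot p₀ = point with lowest y (tie → lowest x): (-7, -9).
  2. Sort the remaining points by polar angle around p₀.
  3. Walk through sorted points, maintaining a stack; pop the top while the last three entries make a non-left turn (cross product ≤ 0).
  4. Final stack is the convex hull in CCW order: (-7, -9), (9, -1), (10, 1), (4, 10).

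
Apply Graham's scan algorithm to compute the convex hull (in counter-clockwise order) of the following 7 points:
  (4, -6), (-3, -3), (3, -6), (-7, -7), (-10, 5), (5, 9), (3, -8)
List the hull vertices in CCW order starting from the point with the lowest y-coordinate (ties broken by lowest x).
Hull (CCW) = [(3, -8), (4, -6), (5, 9), (-10, 5), (-7, -7)]

Graham scan procedure:
  1. Find the pivot p₀ = point with lowest y (tie → lowest x): (3, -8).
  2. Sort the remaining points by polar angle around p₀.
  3. Walk through sorted points, maintaining a stack; pop the top while the last three entries make a non-left turn (cross product ≤ 0).
  4. Final stack is the convex hull in CCW order: (3, -8), (4, -6), (5, 9), (-10, 5), (-7, -7).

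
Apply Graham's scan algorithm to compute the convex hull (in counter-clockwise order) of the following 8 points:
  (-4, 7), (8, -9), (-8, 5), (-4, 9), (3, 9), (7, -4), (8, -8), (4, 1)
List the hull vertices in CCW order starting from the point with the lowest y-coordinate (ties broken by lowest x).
Hull (CCW) = [(8, -9), (8, -8), (7, -4), (3, 9), (-4, 9), (-8, 5)]

Graham scan procedure:
  1. Find the pivot p₀ = point with lowest y (tie → lowest x): (8, -9).
  2. Sort the remaining points by polar angle around p₀.
  3. Walk through sorted points, maintaining a stack; pop the top while the last three entries make a non-left turn (cross product ≤ 0).
  4. Final stack is the convex hull in CCW order: (8, -9), (8, -8), (7, -4), (3, 9), (-4, 9), (-8, 5).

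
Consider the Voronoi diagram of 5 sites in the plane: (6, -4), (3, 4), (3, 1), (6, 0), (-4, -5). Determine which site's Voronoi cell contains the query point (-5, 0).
Nearest site = (-4, -5)

The Voronoi cell of site s contains exactly those query points closer to s than to any other site. Compute squared distances from q = (-5, 0) to each site:
  (-4 − -5)² + (-5 − 0)² = 26
  (3 − -5)² + (1 − 0)² = 65
  (3 − -5)² + (4 − 0)² = 80
  (6 − -5)² + (0 − 0)² = 121
  (6 − -5)² + (-4 − 0)² = 137
Minimum is attained by (-4, -5), so q lies in its Voronoi cell.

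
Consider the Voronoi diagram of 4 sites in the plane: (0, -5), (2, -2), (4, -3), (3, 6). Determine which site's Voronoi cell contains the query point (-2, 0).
Nearest site = (2, -2)

The Voronoi cell of site s contains exactly those query points closer to s than to any other site. Compute squared distances from q = (-2, 0) to each site:
  (2 − -2)² + (-2 − 0)² = 20
  (0 − -2)² + (-5 − 0)² = 29
  (4 − -2)² + (-3 − 0)² = 45
  (3 − -2)² + (6 − 0)² = 61
Minimum is attained by (2, -2), so q lies in its Voronoi cell.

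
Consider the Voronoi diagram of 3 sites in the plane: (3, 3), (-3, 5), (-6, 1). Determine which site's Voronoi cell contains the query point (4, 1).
Nearest site = (3, 3)

The Voronoi cell of site s contains exactly those query points closer to s than to any other site. Compute squared distances from q = (4, 1) to each site:
  (3 − 4)² + (3 − 1)² = 5
  (-3 − 4)² + (5 − 1)² = 65
  (-6 − 4)² + (1 − 1)² = 100
Minimum is attained by (3, 3), so q lies in its Voronoi cell.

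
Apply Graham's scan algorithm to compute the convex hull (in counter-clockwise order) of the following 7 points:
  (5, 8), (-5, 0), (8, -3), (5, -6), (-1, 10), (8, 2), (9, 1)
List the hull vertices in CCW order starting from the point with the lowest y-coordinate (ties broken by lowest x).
Hull (CCW) = [(5, -6), (8, -3), (9, 1), (5, 8), (-1, 10), (-5, 0)]

Graham scan procedure:
  1. Find the pivot p₀ = point with lowest y (tie → lowest x): (5, -6).
  2. Sort the remaining points by polar angle around p₀.
  3. Walk through sorted points, maintaining a stack; pop the top while the last three entries make a non-left turn (cross product ≤ 0).
  4. Final stack is the convex hull in CCW order: (5, -6), (8, -3), (9, 1), (5, 8), (-1, 10), (-5, 0).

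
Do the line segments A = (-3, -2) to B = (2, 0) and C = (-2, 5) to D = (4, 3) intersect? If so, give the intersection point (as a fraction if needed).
No (intersection of containing lines falls outside at least one segment)

Parametrize and solve: t = 2, s = 3/2. At least one of these is outside [0, 1], so the segments do not intersect.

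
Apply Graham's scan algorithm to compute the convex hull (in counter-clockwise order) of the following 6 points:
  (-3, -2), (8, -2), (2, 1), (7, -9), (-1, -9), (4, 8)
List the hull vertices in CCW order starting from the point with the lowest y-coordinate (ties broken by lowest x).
Hull (CCW) = [(-1, -9), (7, -9), (8, -2), (4, 8), (-3, -2)]

Graham scan procedure:
  1. Find the pivot p₀ = point with lowest y (tie → lowest x): (-1, -9).
  2. Sort the remaining points by polar angle around p₀.
  3. Walk through sorted points, maintaining a stack; pop the top while the last three entries make a non-left turn (cross product ≤ 0).
  4. Final stack is the convex hull in CCW order: (-1, -9), (7, -9), (8, -2), (4, 8), (-3, -2).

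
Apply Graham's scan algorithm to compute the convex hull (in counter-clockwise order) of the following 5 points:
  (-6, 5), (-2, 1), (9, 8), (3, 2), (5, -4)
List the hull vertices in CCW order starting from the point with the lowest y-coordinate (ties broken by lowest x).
Hull (CCW) = [(5, -4), (9, 8), (-6, 5), (-2, 1)]

Graham scan procedure:
  1. Find the pivot p₀ = point with lowest y (tie → lowest x): (5, -4).
  2. Sort the remaining points by polar angle around p₀.
  3. Walk through sorted points, maintaining a stack; pop the top while the last three entries make a non-left turn (cross product ≤ 0).
  4. Final stack is the convex hull in CCW order: (5, -4), (9, 8), (-6, 5), (-2, 1).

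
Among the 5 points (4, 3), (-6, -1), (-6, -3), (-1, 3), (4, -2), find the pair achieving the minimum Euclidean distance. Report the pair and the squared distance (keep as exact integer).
Pair = ((-6, -1), (-6, -3)); squared distance = 4

Compute all C(5, 2) = 10 pairwise squared distances (x_i − x_j)² + (y_i − y_j)². The minimum is 4, attained by the pair ((-6, -1), (-6, -3)).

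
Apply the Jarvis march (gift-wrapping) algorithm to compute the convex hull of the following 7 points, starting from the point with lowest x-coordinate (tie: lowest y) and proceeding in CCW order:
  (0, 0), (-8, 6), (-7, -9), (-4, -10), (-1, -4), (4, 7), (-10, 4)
Hull (CCW) = [(-10, 4), (-7, -9), (-4, -10), (-1, -4), (4, 7), (-8, 6)]

Jarvis march: at each step, from the current hull vertex p, select the next vertex q as the point such that every other point lies strictly to the left of (or on) the directed line p → q. (Equivalently: for every other point r, the cross product (q − p) × (r − p) ≥ 0.)
Starting point (lowest x, tie lowest y): (-10, 4). Wrap until returning to start. Resulting hull: (-10, 4), (-7, -9), (-4, -10), (-1, -4), (4, 7), (-8, 6).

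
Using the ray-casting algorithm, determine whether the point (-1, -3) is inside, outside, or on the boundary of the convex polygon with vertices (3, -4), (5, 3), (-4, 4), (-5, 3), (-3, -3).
The point (-1, -3) lies strictly inside the polygon

Cast a horizontal ray to the right from the query point and count how many polygon edges it crosses (each edge strictly once or zero times, handled with the usual half-open convention). 
Parity of crossings → odd ⇒ inside.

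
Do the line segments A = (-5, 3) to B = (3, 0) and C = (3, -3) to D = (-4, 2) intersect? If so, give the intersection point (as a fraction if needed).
No (intersection of containing lines falls outside at least one segment)

Parametrize and solve: t = -2/19, s = 24/19. At least one of these is outside [0, 1], so the segments do not intersect.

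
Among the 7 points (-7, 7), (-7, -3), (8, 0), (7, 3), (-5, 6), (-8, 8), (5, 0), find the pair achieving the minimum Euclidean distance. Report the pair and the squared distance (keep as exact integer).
Pair = ((-7, 7), (-8, 8)); squared distance = 2

Compute all C(7, 2) = 21 pairwise squared distances (x_i − x_j)² + (y_i − y_j)². The minimum is 2, attained by the pair ((-7, 7), (-8, 8)).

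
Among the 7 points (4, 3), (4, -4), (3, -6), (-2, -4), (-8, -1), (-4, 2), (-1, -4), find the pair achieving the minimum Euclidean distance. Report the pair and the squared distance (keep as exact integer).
Pair = ((-2, -4), (-1, -4)); squared distance = 1

Compute all C(7, 2) = 21 pairwise squared distances (x_i − x_j)² + (y_i − y_j)². The minimum is 1, attained by the pair ((-2, -4), (-1, -4)).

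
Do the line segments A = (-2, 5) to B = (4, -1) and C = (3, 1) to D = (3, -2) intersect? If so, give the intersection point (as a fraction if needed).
Yes; intersection at (3, 0) (t = 5/6 on AB, s = 1/3 on CD)

Parametrize AB as A + t(B − A) = (-2 + 6 t, 5 + -6 t) and CD as C + s(D − C) = (3 + 0 s, 1 + -3 s). Solve the linear system for (t, s). Determinant = 18 ≠ 0, so a unique intersection of the containing lines exists. Solution: t = 5/6, s = 1/3 — both in [0, 1], so the segments cross. Intersection point: (3, 0).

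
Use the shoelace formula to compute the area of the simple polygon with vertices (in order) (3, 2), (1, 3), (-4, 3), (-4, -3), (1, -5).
Area = 43

Shoelace formula: Area = (1/2) |Σ_i (x_i · y_{i+1} − x_{i+1} · y_i)| (indices mod n). Compute each cross term:
  (3)(3) − (1)(2) = 7
  (1)(3) − (-4)(3) = 15
  (-4)(-3) − (-4)(3) = 24
  (-4)(-5) − (1)(-3) = 23
  (1)(2) − (3)(-5) = 17
Sum = 86, so (signed) Area = 86/2 = 43, |Area| = 43.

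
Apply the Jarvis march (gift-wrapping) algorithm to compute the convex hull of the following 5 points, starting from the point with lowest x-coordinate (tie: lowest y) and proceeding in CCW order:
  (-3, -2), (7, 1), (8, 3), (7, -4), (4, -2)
Hull (CCW) = [(-3, -2), (7, -4), (8, 3)]

Jarvis march: at each step, from the current hull vertex p, select the next vertex q as the point such that every other point lies strictly to the left of (or on) the directed line p → q. (Equivalently: for every other point r, the cross product (q − p) × (r − p) ≥ 0.)
Starting point (lowest x, tie lowest y): (-3, -2). Wrap until returning to start. Resulting hull: (-3, -2), (7, -4), (8, 3).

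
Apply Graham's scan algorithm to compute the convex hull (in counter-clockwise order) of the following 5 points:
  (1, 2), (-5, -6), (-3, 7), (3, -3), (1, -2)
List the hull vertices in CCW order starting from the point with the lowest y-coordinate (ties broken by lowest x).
Hull (CCW) = [(-5, -6), (3, -3), (1, 2), (-3, 7)]

Graham scan procedure:
  1. Find the pivot p₀ = point with lowest y (tie → lowest x): (-5, -6).
  2. Sort the remaining points by polar angle around p₀.
  3. Walk through sorted points, maintaining a stack; pop the top while the last three entries make a non-left turn (cross product ≤ 0).
  4. Final stack is the convex hull in CCW order: (-5, -6), (3, -3), (1, 2), (-3, 7).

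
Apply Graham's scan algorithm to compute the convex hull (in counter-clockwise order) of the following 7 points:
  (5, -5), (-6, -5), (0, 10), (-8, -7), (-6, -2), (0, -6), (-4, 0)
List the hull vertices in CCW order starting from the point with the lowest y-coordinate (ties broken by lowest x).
Hull (CCW) = [(-8, -7), (0, -6), (5, -5), (0, 10), (-6, -2)]

Graham scan procedure:
  1. Find the pivot p₀ = point with lowest y (tie → lowest x): (-8, -7).
  2. Sort the remaining points by polar angle around p₀.
  3. Walk through sorted points, maintaining a stack; pop the top while the last three entries make a non-left turn (cross product ≤ 0).
  4. Final stack is the convex hull in CCW order: (-8, -7), (0, -6), (5, -5), (0, 10), (-6, -2).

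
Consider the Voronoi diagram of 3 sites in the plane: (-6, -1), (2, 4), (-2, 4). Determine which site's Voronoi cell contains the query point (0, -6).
Nearest site = (-6, -1)

The Voronoi cell of site s contains exactly those query points closer to s than to any other site. Compute squared distances from q = (0, -6) to each site:
  (-6 − 0)² + (-1 − -6)² = 61
  (-2 − 0)² + (4 − -6)² = 104
  (2 − 0)² + (4 − -6)² = 104
Minimum is attained by (-6, -1), so q lies in its Voronoi cell.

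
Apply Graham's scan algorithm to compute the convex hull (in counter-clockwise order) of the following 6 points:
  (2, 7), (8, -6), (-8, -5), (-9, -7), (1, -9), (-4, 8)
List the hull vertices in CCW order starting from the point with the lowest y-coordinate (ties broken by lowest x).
Hull (CCW) = [(1, -9), (8, -6), (2, 7), (-4, 8), (-9, -7)]

Graham scan procedure:
  1. Find the pivot p₀ = point with lowest y (tie → lowest x): (1, -9).
  2. Sort the remaining points by polar angle around p₀.
  3. Walk through sorted points, maintaining a stack; pop the top while the last three entries make a non-left turn (cross product ≤ 0).
  4. Final stack is the convex hull in CCW order: (1, -9), (8, -6), (2, 7), (-4, 8), (-9, -7).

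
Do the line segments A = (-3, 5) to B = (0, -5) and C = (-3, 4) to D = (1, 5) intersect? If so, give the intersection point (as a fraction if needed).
Yes; intersection at (-117/43, 175/43) (t = 4/43 on AB, s = 3/43 on CD)

Parametrize AB as A + t(B − A) = (-3 + 3 t, 5 + -10 t) and CD as C + s(D − C) = (-3 + 4 s, 4 + 1 s). Solve the linear system for (t, s). Determinant = -43 ≠ 0, so a unique intersection of the containing lines exists. Solution: t = 4/43, s = 3/43 — both in [0, 1], so the segments cross. Intersection point: (-117/43, 175/43).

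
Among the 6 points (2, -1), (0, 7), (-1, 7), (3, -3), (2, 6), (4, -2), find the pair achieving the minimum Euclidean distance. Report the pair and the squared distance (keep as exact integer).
Pair = ((0, 7), (-1, 7)); squared distance = 1

Compute all C(6, 2) = 15 pairwise squared distances (x_i − x_j)² + (y_i − y_j)². The minimum is 1, attained by the pair ((0, 7), (-1, 7)).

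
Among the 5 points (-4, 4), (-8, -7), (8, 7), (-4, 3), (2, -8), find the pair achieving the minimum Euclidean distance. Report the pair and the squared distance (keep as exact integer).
Pair = ((-4, 4), (-4, 3)); squared distance = 1

Compute all C(5, 2) = 10 pairwise squared distances (x_i − x_j)² + (y_i − y_j)². The minimum is 1, attained by the pair ((-4, 4), (-4, 3)).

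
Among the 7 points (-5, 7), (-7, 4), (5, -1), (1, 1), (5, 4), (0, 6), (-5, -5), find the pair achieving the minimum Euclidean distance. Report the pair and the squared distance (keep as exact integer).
Pair = ((-5, 7), (-7, 4)); squared distance = 13

Compute all C(7, 2) = 21 pairwise squared distances (x_i − x_j)² + (y_i − y_j)². The minimum is 13, attained by the pair ((-5, 7), (-7, 4)).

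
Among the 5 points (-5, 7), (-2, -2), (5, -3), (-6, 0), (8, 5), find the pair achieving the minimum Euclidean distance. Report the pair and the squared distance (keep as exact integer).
Pair = ((-2, -2), (-6, 0)); squared distance = 20

Compute all C(5, 2) = 10 pairwise squared distances (x_i − x_j)² + (y_i − y_j)². The minimum is 20, attained by the pair ((-2, -2), (-6, 0)).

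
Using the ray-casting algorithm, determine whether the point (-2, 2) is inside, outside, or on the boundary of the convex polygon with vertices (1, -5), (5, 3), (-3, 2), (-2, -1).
The point (-2, 2) lies strictly inside the polygon

Cast a horizontal ray to the right from the query point and count how many polygon edges it crosses (each edge strictly once or zero times, handled with the usual half-open convention). 
Parity of crossings → odd ⇒ inside.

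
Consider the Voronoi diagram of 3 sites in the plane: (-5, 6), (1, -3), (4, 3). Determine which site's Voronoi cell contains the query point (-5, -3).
Nearest site = (1, -3)

The Voronoi cell of site s contains exactly those query points closer to s than to any other site. Compute squared distances from q = (-5, -3) to each site:
  (1 − -5)² + (-3 − -3)² = 36
  (-5 − -5)² + (6 − -3)² = 81
  (4 − -5)² + (3 − -3)² = 117
Minimum is attained by (1, -3), so q lies in its Voronoi cell.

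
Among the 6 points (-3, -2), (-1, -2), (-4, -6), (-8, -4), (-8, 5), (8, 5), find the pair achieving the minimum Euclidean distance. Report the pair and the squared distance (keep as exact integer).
Pair = ((-3, -2), (-1, -2)); squared distance = 4

Compute all C(6, 2) = 15 pairwise squared distances (x_i − x_j)² + (y_i − y_j)². The minimum is 4, attained by the pair ((-3, -2), (-1, -2)).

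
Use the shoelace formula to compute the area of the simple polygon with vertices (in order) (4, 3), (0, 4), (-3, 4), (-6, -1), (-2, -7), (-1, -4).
Area = 109/2

Shoelace formula: Area = (1/2) |Σ_i (x_i · y_{i+1} − x_{i+1} · y_i)| (indices mod n). Compute each cross term:
  (4)(4) − (0)(3) = 16
  (0)(4) − (-3)(4) = 12
  (-3)(-1) − (-6)(4) = 27
  (-6)(-7) − (-2)(-1) = 40
  (-2)(-4) − (-1)(-7) = 1
  (-1)(3) − (4)(-4) = 13
Sum = 109, so (signed) Area = 109/2 = 109/2, |Area| = 109/2.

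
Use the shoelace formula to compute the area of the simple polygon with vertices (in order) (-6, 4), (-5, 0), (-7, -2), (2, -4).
Area = 23

Shoelace formula: Area = (1/2) |Σ_i (x_i · y_{i+1} − x_{i+1} · y_i)| (indices mod n). Compute each cross term:
  (-6)(0) − (-5)(4) = 20
  (-5)(-2) − (-7)(0) = 10
  (-7)(-4) − (2)(-2) = 32
  (2)(4) − (-6)(-4) = -16
Sum = 46, so (signed) Area = 46/2 = 23, |Area| = 23.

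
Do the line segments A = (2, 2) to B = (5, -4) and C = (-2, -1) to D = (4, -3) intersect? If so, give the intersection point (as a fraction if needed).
No (intersection of containing lines falls outside at least one segment)

Parametrize and solve: t = 13/15, s = 11/10. At least one of these is outside [0, 1], so the segments do not intersect.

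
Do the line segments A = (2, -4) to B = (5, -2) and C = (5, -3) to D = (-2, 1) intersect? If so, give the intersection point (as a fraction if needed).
Yes; intersection at (109/26, -33/13) (t = 19/26 on AB, s = 3/26 on CD)

Parametrize AB as A + t(B − A) = (2 + 3 t, -4 + 2 t) and CD as C + s(D − C) = (5 + -7 s, -3 + 4 s). Solve the linear system for (t, s). Determinant = -26 ≠ 0, so a unique intersection of the containing lines exists. Solution: t = 19/26, s = 3/26 — both in [0, 1], so the segments cross. Intersection point: (109/26, -33/13).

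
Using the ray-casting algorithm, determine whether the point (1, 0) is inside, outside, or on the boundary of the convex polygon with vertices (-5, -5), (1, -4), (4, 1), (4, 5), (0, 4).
The point (1, 0) lies strictly inside the polygon

Cast a horizontal ray to the right from the query point and count how many polygon edges it crosses (each edge strictly once or zero times, handled with the usual half-open convention). 
Parity of crossings → odd ⇒ inside.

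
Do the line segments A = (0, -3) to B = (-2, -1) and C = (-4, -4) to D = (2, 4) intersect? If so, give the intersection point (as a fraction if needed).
Yes; intersection at (-13/7, -8/7) (t = 13/14 on AB, s = 5/14 on CD)

Parametrize AB as A + t(B − A) = (0 + -2 t, -3 + 2 t) and CD as C + s(D − C) = (-4 + 6 s, -4 + 8 s). Solve the linear system for (t, s). Determinant = 28 ≠ 0, so a unique intersection of the containing lines exists. Solution: t = 13/14, s = 5/14 — both in [0, 1], so the segments cross. Intersection point: (-13/7, -8/7).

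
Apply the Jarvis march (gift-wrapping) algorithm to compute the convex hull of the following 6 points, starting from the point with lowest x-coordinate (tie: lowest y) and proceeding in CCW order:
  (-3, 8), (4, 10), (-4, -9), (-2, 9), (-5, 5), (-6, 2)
Hull (CCW) = [(-6, 2), (-4, -9), (4, 10), (-2, 9), (-3, 8), (-5, 5)]

Jarvis march: at each step, from the current hull vertex p, select the next vertex q as the point such that every other point lies strictly to the left of (or on) the directed line p → q. (Equivalently: for every other point r, the cross product (q − p) × (r − p) ≥ 0.)
Starting point (lowest x, tie lowest y): (-6, 2). Wrap until returning to start. Resulting hull: (-6, 2), (-4, -9), (4, 10), (-2, 9), (-3, 8), (-5, 5).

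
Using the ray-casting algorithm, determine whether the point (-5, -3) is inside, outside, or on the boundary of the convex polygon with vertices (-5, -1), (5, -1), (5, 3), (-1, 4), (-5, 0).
The point (-5, -3) lies strictly outside the polygon

Cast a horizontal ray to the right from the query point and count how many polygon edges it crosses (each edge strictly once or zero times, handled with the usual half-open convention). 
Parity of crossings → even ⇒ outside.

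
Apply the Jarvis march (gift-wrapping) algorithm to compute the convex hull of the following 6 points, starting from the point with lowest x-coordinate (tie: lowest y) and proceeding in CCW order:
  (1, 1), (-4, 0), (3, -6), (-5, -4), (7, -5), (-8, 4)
Hull (CCW) = [(-8, 4), (-5, -4), (3, -6), (7, -5), (1, 1)]

Jarvis march: at each step, from the current hull vertex p, select the next vertex q as the point such that every other point lies strictly to the left of (or on) the directed line p → q. (Equivalently: for every other point r, the cross product (q − p) × (r − p) ≥ 0.)
Starting point (lowest x, tie lowest y): (-8, 4). Wrap until returning to start. Resulting hull: (-8, 4), (-5, -4), (3, -6), (7, -5), (1, 1).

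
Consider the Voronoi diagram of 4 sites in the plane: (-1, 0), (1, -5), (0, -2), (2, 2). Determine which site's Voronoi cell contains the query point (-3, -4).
Nearest site = (0, -2)

The Voronoi cell of site s contains exactly those query points closer to s than to any other site. Compute squared distances from q = (-3, -4) to each site:
  (0 − -3)² + (-2 − -4)² = 13
  (1 − -3)² + (-5 − -4)² = 17
  (-1 − -3)² + (0 − -4)² = 20
  (2 − -3)² + (2 − -4)² = 61
Minimum is attained by (0, -2), so q lies in its Voronoi cell.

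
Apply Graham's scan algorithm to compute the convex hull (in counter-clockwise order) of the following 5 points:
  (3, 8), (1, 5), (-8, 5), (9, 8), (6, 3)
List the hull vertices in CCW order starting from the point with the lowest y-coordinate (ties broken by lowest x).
Hull (CCW) = [(6, 3), (9, 8), (3, 8), (-8, 5)]

Graham scan procedure:
  1. Find the pivot p₀ = point with lowest y (tie → lowest x): (6, 3).
  2. Sort the remaining points by polar angle around p₀.
  3. Walk through sorted points, maintaining a stack; pop the top while the last three entries make a non-left turn (cross product ≤ 0).
  4. Final stack is the convex hull in CCW order: (6, 3), (9, 8), (3, 8), (-8, 5).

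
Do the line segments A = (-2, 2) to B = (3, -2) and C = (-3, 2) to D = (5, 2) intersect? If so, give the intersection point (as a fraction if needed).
Yes; intersection at (-2, 2) (t = 0 on AB, s = 1/8 on CD)

Parametrize AB as A + t(B − A) = (-2 + 5 t, 2 + -4 t) and CD as C + s(D − C) = (-3 + 8 s, 2 + 0 s). Solve the linear system for (t, s). Determinant = -32 ≠ 0, so a unique intersection of the containing lines exists. Solution: t = 0, s = 1/8 — both in [0, 1], so the segments cross. Intersection point: (-2, 2).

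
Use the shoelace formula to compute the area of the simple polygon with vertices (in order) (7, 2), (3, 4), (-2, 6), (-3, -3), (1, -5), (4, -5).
Area = 74

Shoelace formula: Area = (1/2) |Σ_i (x_i · y_{i+1} − x_{i+1} · y_i)| (indices mod n). Compute each cross term:
  (7)(4) − (3)(2) = 22
  (3)(6) − (-2)(4) = 26
  (-2)(-3) − (-3)(6) = 24
  (-3)(-5) − (1)(-3) = 18
  (1)(-5) − (4)(-5) = 15
  (4)(2) − (7)(-5) = 43
Sum = 148, so (signed) Area = 148/2 = 74, |Area| = 74.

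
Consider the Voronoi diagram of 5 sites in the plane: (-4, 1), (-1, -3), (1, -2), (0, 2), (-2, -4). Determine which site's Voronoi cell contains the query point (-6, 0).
Nearest site = (-4, 1)

The Voronoi cell of site s contains exactly those query points closer to s than to any other site. Compute squared distances from q = (-6, 0) to each site:
  (-4 − -6)² + (1 − 0)² = 5
  (-2 − -6)² + (-4 − 0)² = 32
  (-1 − -6)² + (-3 − 0)² = 34
  (0 − -6)² + (2 − 0)² = 40
  (1 − -6)² + (-2 − 0)² = 53
Minimum is attained by (-4, 1), so q lies in its Voronoi cell.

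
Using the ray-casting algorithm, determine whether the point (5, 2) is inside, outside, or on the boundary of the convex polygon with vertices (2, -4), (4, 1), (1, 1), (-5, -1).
The point (5, 2) lies strictly outside the polygon

Cast a horizontal ray to the right from the query point and count how many polygon edges it crosses (each edge strictly once or zero times, handled with the usual half-open convention). 
Parity of crossings → even ⇒ outside.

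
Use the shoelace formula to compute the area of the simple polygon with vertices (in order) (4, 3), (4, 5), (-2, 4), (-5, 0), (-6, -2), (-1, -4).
Area = 99/2

Shoelace formula: Area = (1/2) |Σ_i (x_i · y_{i+1} − x_{i+1} · y_i)| (indices mod n). Compute each cross term:
  (4)(5) − (4)(3) = 8
  (4)(4) − (-2)(5) = 26
  (-2)(0) − (-5)(4) = 20
  (-5)(-2) − (-6)(0) = 10
  (-6)(-4) − (-1)(-2) = 22
  (-1)(3) − (4)(-4) = 13
Sum = 99, so (signed) Area = 99/2 = 99/2, |Area| = 99/2.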